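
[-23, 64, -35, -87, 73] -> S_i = Random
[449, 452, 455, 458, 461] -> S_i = 449 + 3*i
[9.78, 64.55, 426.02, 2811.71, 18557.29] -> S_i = 9.78*6.60^i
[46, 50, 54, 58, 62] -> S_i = 46 + 4*i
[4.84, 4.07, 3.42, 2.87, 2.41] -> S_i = 4.84*0.84^i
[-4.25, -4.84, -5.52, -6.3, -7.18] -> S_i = -4.25*1.14^i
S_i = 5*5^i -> [5, 25, 125, 625, 3125]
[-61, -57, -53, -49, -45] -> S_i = -61 + 4*i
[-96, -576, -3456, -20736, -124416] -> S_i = -96*6^i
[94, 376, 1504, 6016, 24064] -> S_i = 94*4^i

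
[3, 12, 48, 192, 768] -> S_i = 3*4^i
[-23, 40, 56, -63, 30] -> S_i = Random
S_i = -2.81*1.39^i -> [-2.81, -3.91, -5.43, -7.55, -10.49]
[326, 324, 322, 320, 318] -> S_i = 326 + -2*i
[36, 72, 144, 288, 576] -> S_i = 36*2^i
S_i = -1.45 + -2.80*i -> [-1.45, -4.25, -7.05, -9.85, -12.65]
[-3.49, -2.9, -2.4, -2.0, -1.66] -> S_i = -3.49*0.83^i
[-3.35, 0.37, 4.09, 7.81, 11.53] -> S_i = -3.35 + 3.72*i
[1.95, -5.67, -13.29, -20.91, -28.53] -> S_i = 1.95 + -7.62*i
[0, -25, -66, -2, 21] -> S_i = Random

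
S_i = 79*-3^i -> [79, -237, 711, -2133, 6399]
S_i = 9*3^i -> [9, 27, 81, 243, 729]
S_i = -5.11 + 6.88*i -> [-5.11, 1.77, 8.65, 15.53, 22.41]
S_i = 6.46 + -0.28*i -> [6.46, 6.18, 5.9, 5.62, 5.34]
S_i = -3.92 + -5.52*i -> [-3.92, -9.44, -14.96, -20.48, -26.0]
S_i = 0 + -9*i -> [0, -9, -18, -27, -36]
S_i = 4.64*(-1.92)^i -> [4.64, -8.91, 17.1, -32.84, 63.06]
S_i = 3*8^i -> [3, 24, 192, 1536, 12288]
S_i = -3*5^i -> [-3, -15, -75, -375, -1875]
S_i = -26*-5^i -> [-26, 130, -650, 3250, -16250]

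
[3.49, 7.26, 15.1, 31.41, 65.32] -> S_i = 3.49*2.08^i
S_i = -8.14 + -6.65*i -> [-8.14, -14.79, -21.44, -28.09, -34.74]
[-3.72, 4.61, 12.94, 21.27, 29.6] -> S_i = -3.72 + 8.33*i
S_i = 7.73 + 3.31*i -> [7.73, 11.04, 14.35, 17.66, 20.97]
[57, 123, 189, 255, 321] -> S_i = 57 + 66*i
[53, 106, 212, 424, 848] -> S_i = 53*2^i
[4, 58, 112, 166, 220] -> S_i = 4 + 54*i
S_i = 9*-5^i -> [9, -45, 225, -1125, 5625]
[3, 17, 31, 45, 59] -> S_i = 3 + 14*i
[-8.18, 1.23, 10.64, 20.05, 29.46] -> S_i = -8.18 + 9.41*i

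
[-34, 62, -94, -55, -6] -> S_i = Random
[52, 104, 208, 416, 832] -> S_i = 52*2^i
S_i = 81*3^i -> [81, 243, 729, 2187, 6561]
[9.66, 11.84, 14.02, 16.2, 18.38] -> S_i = 9.66 + 2.18*i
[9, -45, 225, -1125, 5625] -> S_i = 9*-5^i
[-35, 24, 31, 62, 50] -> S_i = Random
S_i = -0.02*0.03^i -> [-0.02, -0.0, -0.0, -0.0, -0.0]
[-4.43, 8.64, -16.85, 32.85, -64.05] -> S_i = -4.43*(-1.95)^i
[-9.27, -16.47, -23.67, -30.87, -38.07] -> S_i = -9.27 + -7.20*i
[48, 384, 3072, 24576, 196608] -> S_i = 48*8^i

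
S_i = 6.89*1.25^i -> [6.89, 8.61, 10.77, 13.46, 16.82]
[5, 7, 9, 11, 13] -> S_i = 5 + 2*i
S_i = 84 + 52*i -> [84, 136, 188, 240, 292]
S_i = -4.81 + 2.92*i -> [-4.81, -1.89, 1.03, 3.95, 6.87]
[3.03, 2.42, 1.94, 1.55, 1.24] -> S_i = 3.03*0.80^i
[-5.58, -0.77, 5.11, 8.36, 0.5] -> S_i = Random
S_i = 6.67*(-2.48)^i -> [6.67, -16.54, 41.02, -101.74, 252.31]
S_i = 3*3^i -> [3, 9, 27, 81, 243]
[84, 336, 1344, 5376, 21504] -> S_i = 84*4^i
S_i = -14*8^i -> [-14, -112, -896, -7168, -57344]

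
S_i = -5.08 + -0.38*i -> [-5.08, -5.46, -5.84, -6.22, -6.6]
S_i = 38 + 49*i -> [38, 87, 136, 185, 234]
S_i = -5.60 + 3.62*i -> [-5.6, -1.98, 1.64, 5.26, 8.88]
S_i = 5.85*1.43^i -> [5.85, 8.37, 11.96, 17.11, 24.46]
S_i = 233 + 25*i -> [233, 258, 283, 308, 333]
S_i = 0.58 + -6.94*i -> [0.58, -6.36, -13.3, -20.24, -27.18]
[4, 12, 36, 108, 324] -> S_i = 4*3^i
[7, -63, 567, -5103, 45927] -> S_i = 7*-9^i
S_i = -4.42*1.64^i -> [-4.42, -7.25, -11.89, -19.5, -31.97]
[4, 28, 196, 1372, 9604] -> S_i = 4*7^i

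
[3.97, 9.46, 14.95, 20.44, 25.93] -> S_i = 3.97 + 5.49*i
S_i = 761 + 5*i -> [761, 766, 771, 776, 781]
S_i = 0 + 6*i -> [0, 6, 12, 18, 24]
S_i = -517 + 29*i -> [-517, -488, -459, -430, -401]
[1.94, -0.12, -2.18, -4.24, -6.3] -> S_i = 1.94 + -2.06*i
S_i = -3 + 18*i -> [-3, 15, 33, 51, 69]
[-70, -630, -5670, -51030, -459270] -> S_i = -70*9^i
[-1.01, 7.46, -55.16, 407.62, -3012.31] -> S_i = -1.01*(-7.39)^i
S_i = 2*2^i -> [2, 4, 8, 16, 32]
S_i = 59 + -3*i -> [59, 56, 53, 50, 47]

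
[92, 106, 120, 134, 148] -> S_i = 92 + 14*i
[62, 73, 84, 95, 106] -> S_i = 62 + 11*i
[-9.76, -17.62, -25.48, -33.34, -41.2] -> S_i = -9.76 + -7.86*i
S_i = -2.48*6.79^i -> [-2.48, -16.84, -114.34, -776.36, -5271.46]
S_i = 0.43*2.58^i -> [0.43, 1.11, 2.86, 7.38, 19.05]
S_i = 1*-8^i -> [1, -8, 64, -512, 4096]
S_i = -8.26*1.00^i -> [-8.26, -8.26, -8.26, -8.26, -8.26]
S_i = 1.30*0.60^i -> [1.3, 0.78, 0.47, 0.28, 0.17]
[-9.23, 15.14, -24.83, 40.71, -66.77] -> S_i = -9.23*(-1.64)^i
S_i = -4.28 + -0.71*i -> [-4.28, -4.99, -5.7, -6.41, -7.12]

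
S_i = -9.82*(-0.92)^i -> [-9.82, 9.03, -8.31, 7.65, -7.03]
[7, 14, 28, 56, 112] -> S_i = 7*2^i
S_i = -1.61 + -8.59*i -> [-1.61, -10.2, -18.79, -27.38, -35.97]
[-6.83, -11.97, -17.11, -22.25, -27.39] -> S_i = -6.83 + -5.14*i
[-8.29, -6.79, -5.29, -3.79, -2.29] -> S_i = -8.29 + 1.50*i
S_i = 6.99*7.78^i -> [6.99, 54.38, 423.09, 3291.67, 25609.17]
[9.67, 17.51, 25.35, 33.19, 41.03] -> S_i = 9.67 + 7.84*i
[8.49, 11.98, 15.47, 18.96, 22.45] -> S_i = 8.49 + 3.49*i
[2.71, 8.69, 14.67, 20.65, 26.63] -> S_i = 2.71 + 5.98*i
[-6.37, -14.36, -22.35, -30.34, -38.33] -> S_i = -6.37 + -7.99*i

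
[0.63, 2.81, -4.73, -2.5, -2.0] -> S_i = Random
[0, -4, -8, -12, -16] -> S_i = 0 + -4*i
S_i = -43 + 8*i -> [-43, -35, -27, -19, -11]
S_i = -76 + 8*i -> [-76, -68, -60, -52, -44]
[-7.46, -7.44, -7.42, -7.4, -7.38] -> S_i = -7.46 + 0.02*i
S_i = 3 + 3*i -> [3, 6, 9, 12, 15]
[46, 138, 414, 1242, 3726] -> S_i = 46*3^i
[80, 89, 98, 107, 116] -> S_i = 80 + 9*i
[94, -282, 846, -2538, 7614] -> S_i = 94*-3^i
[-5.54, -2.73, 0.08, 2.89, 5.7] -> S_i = -5.54 + 2.81*i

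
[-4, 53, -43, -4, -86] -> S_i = Random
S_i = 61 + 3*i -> [61, 64, 67, 70, 73]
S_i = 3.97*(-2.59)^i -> [3.97, -10.28, 26.63, -68.97, 178.64]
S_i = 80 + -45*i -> [80, 35, -10, -55, -100]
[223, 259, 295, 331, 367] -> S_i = 223 + 36*i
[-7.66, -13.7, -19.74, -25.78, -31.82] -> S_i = -7.66 + -6.04*i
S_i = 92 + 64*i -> [92, 156, 220, 284, 348]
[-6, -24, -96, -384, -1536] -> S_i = -6*4^i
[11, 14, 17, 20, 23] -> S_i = 11 + 3*i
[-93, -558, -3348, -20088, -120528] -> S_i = -93*6^i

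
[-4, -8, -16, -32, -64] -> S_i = -4*2^i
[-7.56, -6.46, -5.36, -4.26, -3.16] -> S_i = -7.56 + 1.10*i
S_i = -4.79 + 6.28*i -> [-4.79, 1.49, 7.77, 14.05, 20.33]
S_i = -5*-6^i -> [-5, 30, -180, 1080, -6480]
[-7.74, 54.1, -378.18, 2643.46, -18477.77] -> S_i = -7.74*(-6.99)^i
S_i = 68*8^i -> [68, 544, 4352, 34816, 278528]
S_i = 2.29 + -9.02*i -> [2.29, -6.73, -15.75, -24.77, -33.79]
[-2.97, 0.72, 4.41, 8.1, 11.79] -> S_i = -2.97 + 3.69*i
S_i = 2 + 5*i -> [2, 7, 12, 17, 22]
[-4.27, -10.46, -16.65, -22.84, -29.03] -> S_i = -4.27 + -6.19*i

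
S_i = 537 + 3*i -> [537, 540, 543, 546, 549]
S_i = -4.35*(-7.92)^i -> [-4.35, 34.45, -272.86, 2161.05, -17115.52]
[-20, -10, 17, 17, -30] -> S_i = Random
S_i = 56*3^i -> [56, 168, 504, 1512, 4536]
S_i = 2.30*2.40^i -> [2.3, 5.52, 13.25, 31.8, 76.31]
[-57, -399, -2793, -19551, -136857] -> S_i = -57*7^i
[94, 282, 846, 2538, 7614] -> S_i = 94*3^i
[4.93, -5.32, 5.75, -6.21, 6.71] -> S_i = 4.93*(-1.08)^i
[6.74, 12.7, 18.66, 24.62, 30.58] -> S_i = 6.74 + 5.96*i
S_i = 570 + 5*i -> [570, 575, 580, 585, 590]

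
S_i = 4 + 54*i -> [4, 58, 112, 166, 220]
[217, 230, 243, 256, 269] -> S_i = 217 + 13*i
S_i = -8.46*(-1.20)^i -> [-8.46, 10.15, -12.18, 14.62, -17.54]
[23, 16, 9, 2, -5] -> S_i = 23 + -7*i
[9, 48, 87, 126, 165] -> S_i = 9 + 39*i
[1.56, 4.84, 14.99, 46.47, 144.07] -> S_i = 1.56*3.10^i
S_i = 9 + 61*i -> [9, 70, 131, 192, 253]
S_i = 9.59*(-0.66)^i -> [9.59, -6.33, 4.18, -2.76, 1.82]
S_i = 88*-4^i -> [88, -352, 1408, -5632, 22528]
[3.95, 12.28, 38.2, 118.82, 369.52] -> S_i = 3.95*3.11^i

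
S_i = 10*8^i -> [10, 80, 640, 5120, 40960]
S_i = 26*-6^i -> [26, -156, 936, -5616, 33696]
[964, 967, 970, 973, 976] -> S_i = 964 + 3*i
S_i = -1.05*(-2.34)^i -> [-1.05, 2.46, -5.75, 13.45, -31.48]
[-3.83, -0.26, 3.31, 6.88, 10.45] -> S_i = -3.83 + 3.57*i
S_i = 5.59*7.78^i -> [5.59, 43.49, 338.35, 2632.39, 20480.01]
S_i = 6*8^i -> [6, 48, 384, 3072, 24576]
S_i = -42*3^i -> [-42, -126, -378, -1134, -3402]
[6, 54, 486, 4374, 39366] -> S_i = 6*9^i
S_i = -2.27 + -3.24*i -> [-2.27, -5.51, -8.75, -11.99, -15.23]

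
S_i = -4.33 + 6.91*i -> [-4.33, 2.58, 9.49, 16.4, 23.31]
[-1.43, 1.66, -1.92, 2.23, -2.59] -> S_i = -1.43*(-1.16)^i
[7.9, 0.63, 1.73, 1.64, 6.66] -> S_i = Random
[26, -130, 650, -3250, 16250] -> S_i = 26*-5^i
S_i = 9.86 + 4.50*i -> [9.86, 14.36, 18.86, 23.36, 27.86]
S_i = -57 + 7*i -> [-57, -50, -43, -36, -29]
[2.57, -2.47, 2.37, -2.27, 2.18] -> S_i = 2.57*(-0.96)^i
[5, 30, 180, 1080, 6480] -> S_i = 5*6^i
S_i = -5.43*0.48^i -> [-5.43, -2.61, -1.25, -0.6, -0.29]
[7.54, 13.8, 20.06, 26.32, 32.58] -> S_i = 7.54 + 6.26*i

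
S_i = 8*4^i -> [8, 32, 128, 512, 2048]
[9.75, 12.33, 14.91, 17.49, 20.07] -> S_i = 9.75 + 2.58*i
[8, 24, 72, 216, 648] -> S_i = 8*3^i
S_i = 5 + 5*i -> [5, 10, 15, 20, 25]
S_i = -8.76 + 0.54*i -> [-8.76, -8.22, -7.68, -7.14, -6.6]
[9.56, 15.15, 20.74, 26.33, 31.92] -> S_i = 9.56 + 5.59*i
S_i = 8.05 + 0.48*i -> [8.05, 8.53, 9.01, 9.49, 9.97]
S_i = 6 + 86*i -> [6, 92, 178, 264, 350]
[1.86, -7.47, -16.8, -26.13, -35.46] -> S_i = 1.86 + -9.33*i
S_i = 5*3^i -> [5, 15, 45, 135, 405]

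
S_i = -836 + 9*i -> [-836, -827, -818, -809, -800]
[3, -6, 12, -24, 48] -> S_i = 3*-2^i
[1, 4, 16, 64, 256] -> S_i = 1*4^i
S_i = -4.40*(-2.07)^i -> [-4.4, 9.11, -18.85, 39.03, -80.79]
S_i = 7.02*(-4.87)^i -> [7.02, -34.19, 166.49, -810.82, 3948.69]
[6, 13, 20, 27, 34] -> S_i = 6 + 7*i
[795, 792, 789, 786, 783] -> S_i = 795 + -3*i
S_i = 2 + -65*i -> [2, -63, -128, -193, -258]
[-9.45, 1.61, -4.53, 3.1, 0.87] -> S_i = Random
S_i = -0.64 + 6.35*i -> [-0.64, 5.71, 12.06, 18.41, 24.76]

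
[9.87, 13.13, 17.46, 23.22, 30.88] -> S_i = 9.87*1.33^i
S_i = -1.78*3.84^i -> [-1.78, -6.84, -26.25, -100.79, -387.03]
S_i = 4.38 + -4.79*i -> [4.38, -0.41, -5.2, -9.99, -14.78]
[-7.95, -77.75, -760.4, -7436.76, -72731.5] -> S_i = -7.95*9.78^i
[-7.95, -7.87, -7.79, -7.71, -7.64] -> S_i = -7.95*0.99^i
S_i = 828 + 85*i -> [828, 913, 998, 1083, 1168]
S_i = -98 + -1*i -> [-98, -99, -100, -101, -102]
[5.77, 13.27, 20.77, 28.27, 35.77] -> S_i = 5.77 + 7.50*i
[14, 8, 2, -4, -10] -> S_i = 14 + -6*i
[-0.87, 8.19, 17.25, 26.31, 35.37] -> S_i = -0.87 + 9.06*i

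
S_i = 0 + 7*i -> [0, 7, 14, 21, 28]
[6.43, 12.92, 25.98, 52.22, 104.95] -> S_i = 6.43*2.01^i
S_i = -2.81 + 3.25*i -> [-2.81, 0.44, 3.69, 6.94, 10.19]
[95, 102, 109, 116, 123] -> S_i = 95 + 7*i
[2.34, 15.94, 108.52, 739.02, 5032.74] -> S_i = 2.34*6.81^i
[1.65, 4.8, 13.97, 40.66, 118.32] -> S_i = 1.65*2.91^i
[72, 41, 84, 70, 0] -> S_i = Random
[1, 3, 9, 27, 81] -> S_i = 1*3^i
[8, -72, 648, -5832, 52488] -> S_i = 8*-9^i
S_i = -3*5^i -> [-3, -15, -75, -375, -1875]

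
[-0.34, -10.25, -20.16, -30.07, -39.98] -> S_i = -0.34 + -9.91*i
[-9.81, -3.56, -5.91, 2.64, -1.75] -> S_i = Random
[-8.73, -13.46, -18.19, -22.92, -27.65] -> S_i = -8.73 + -4.73*i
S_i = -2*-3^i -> [-2, 6, -18, 54, -162]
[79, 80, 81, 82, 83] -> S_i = 79 + 1*i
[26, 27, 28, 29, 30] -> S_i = 26 + 1*i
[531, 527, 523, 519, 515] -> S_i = 531 + -4*i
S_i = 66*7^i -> [66, 462, 3234, 22638, 158466]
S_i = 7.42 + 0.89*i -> [7.42, 8.31, 9.2, 10.09, 10.98]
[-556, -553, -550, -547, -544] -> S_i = -556 + 3*i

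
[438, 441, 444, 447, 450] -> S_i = 438 + 3*i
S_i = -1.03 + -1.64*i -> [-1.03, -2.67, -4.31, -5.95, -7.59]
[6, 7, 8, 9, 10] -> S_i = 6 + 1*i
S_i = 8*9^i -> [8, 72, 648, 5832, 52488]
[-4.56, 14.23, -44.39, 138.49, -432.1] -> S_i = -4.56*(-3.12)^i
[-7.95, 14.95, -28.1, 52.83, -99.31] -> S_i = -7.95*(-1.88)^i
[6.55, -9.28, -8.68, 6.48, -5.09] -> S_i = Random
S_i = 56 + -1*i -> [56, 55, 54, 53, 52]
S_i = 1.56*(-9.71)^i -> [1.56, -15.15, 147.08, -1428.18, 13867.61]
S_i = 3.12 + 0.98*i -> [3.12, 4.1, 5.08, 6.06, 7.04]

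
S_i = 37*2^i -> [37, 74, 148, 296, 592]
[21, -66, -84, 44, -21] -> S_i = Random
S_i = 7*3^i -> [7, 21, 63, 189, 567]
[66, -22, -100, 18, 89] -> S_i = Random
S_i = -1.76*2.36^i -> [-1.76, -4.15, -9.8, -23.13, -54.6]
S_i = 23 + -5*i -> [23, 18, 13, 8, 3]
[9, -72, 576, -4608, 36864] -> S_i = 9*-8^i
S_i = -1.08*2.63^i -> [-1.08, -2.84, -7.47, -19.65, -51.67]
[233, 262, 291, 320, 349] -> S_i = 233 + 29*i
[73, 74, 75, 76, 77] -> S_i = 73 + 1*i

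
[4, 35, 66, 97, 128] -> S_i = 4 + 31*i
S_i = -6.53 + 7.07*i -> [-6.53, 0.54, 7.61, 14.68, 21.75]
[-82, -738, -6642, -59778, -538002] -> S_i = -82*9^i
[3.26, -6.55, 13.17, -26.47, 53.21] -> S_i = 3.26*(-2.01)^i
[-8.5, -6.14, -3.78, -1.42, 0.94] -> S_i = -8.50 + 2.36*i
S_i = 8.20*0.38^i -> [8.2, 3.12, 1.18, 0.45, 0.17]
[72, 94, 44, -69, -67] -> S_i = Random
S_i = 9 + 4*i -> [9, 13, 17, 21, 25]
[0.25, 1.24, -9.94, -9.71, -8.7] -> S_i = Random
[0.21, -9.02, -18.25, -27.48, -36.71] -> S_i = 0.21 + -9.23*i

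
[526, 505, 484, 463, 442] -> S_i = 526 + -21*i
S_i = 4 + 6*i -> [4, 10, 16, 22, 28]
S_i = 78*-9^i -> [78, -702, 6318, -56862, 511758]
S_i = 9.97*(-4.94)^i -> [9.97, -49.25, 243.3, -1201.92, 5937.49]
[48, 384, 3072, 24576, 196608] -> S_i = 48*8^i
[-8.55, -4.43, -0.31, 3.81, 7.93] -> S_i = -8.55 + 4.12*i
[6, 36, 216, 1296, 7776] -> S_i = 6*6^i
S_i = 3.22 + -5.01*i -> [3.22, -1.79, -6.8, -11.81, -16.82]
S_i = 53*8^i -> [53, 424, 3392, 27136, 217088]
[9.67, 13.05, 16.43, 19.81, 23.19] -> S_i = 9.67 + 3.38*i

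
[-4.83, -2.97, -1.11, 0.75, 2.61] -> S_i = -4.83 + 1.86*i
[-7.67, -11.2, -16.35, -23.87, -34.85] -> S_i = -7.67*1.46^i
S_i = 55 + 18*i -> [55, 73, 91, 109, 127]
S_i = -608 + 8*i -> [-608, -600, -592, -584, -576]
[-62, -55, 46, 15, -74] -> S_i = Random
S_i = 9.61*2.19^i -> [9.61, 21.05, 46.09, 100.94, 221.05]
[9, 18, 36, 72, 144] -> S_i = 9*2^i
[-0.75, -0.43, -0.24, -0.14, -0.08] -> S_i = -0.75*0.57^i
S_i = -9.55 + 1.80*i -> [-9.55, -7.75, -5.95, -4.15, -2.35]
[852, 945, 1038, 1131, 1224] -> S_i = 852 + 93*i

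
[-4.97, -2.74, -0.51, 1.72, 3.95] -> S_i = -4.97 + 2.23*i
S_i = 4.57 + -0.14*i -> [4.57, 4.43, 4.29, 4.15, 4.01]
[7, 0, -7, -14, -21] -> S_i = 7 + -7*i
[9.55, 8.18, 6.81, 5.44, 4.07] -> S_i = 9.55 + -1.37*i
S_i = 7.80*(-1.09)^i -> [7.8, -8.5, 9.27, -10.1, 11.01]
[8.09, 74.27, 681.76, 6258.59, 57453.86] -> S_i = 8.09*9.18^i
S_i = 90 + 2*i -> [90, 92, 94, 96, 98]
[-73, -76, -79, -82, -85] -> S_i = -73 + -3*i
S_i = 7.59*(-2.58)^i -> [7.59, -19.58, 50.52, -130.35, 336.3]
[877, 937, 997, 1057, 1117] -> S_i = 877 + 60*i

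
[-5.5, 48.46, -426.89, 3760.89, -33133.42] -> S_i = -5.50*(-8.81)^i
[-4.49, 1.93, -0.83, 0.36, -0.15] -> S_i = -4.49*(-0.43)^i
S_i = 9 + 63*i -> [9, 72, 135, 198, 261]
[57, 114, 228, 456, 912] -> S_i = 57*2^i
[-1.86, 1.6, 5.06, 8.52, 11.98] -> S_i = -1.86 + 3.46*i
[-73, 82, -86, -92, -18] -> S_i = Random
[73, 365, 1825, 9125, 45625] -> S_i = 73*5^i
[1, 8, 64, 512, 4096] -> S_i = 1*8^i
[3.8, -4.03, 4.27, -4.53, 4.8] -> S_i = 3.80*(-1.06)^i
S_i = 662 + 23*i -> [662, 685, 708, 731, 754]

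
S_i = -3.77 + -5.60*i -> [-3.77, -9.37, -14.97, -20.57, -26.17]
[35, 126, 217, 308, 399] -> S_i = 35 + 91*i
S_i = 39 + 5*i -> [39, 44, 49, 54, 59]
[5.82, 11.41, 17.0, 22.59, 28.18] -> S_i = 5.82 + 5.59*i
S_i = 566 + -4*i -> [566, 562, 558, 554, 550]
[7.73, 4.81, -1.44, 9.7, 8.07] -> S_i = Random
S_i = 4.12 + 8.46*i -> [4.12, 12.58, 21.04, 29.5, 37.96]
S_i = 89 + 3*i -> [89, 92, 95, 98, 101]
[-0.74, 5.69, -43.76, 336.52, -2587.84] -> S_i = -0.74*(-7.69)^i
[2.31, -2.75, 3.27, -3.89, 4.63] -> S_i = 2.31*(-1.19)^i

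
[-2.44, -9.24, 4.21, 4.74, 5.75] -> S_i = Random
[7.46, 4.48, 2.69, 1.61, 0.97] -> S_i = 7.46*0.60^i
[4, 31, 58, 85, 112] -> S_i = 4 + 27*i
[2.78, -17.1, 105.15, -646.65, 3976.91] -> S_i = 2.78*(-6.15)^i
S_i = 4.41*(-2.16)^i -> [4.41, -9.53, 20.58, -44.44, 96.0]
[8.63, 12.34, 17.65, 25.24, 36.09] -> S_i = 8.63*1.43^i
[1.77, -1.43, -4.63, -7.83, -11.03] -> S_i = 1.77 + -3.20*i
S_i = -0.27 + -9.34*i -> [-0.27, -9.61, -18.95, -28.29, -37.63]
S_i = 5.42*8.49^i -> [5.42, 46.02, 390.67, 3316.82, 28159.83]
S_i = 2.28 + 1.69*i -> [2.28, 3.97, 5.66, 7.35, 9.04]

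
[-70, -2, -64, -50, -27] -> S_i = Random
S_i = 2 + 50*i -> [2, 52, 102, 152, 202]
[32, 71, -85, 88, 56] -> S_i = Random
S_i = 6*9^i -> [6, 54, 486, 4374, 39366]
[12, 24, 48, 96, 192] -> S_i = 12*2^i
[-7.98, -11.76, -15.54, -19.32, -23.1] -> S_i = -7.98 + -3.78*i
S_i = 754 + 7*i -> [754, 761, 768, 775, 782]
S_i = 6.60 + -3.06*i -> [6.6, 3.54, 0.48, -2.58, -5.64]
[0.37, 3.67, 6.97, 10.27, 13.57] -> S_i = 0.37 + 3.30*i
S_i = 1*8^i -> [1, 8, 64, 512, 4096]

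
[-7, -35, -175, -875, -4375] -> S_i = -7*5^i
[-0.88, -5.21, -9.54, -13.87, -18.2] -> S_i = -0.88 + -4.33*i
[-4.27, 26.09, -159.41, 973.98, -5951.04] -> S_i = -4.27*(-6.11)^i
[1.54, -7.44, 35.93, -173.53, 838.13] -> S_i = 1.54*(-4.83)^i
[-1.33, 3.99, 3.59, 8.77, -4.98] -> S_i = Random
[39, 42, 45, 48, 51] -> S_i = 39 + 3*i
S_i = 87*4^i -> [87, 348, 1392, 5568, 22272]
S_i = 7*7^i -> [7, 49, 343, 2401, 16807]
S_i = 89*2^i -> [89, 178, 356, 712, 1424]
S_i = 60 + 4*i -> [60, 64, 68, 72, 76]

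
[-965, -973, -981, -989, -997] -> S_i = -965 + -8*i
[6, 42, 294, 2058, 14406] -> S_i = 6*7^i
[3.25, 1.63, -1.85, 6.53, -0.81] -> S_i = Random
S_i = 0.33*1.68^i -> [0.33, 0.55, 0.93, 1.56, 2.63]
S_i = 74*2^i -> [74, 148, 296, 592, 1184]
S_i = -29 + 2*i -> [-29, -27, -25, -23, -21]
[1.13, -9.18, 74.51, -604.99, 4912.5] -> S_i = 1.13*(-8.12)^i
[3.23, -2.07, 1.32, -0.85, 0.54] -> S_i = 3.23*(-0.64)^i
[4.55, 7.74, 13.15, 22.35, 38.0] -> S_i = 4.55*1.70^i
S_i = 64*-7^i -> [64, -448, 3136, -21952, 153664]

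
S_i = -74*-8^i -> [-74, 592, -4736, 37888, -303104]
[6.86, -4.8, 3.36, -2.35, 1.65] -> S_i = 6.86*(-0.70)^i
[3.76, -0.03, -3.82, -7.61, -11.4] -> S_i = 3.76 + -3.79*i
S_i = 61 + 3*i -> [61, 64, 67, 70, 73]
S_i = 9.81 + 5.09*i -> [9.81, 14.9, 19.99, 25.08, 30.17]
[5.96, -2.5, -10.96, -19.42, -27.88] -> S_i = 5.96 + -8.46*i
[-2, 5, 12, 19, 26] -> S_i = -2 + 7*i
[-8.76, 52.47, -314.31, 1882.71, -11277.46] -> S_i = -8.76*(-5.99)^i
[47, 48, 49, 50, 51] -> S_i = 47 + 1*i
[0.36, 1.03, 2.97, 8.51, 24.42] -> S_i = 0.36*2.87^i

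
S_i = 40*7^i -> [40, 280, 1960, 13720, 96040]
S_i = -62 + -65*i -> [-62, -127, -192, -257, -322]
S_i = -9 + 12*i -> [-9, 3, 15, 27, 39]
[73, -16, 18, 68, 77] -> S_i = Random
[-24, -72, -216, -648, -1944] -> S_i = -24*3^i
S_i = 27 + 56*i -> [27, 83, 139, 195, 251]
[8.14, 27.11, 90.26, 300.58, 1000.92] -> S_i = 8.14*3.33^i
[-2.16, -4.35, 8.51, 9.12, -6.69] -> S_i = Random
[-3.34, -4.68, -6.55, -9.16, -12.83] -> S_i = -3.34*1.40^i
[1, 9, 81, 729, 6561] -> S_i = 1*9^i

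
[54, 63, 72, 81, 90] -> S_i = 54 + 9*i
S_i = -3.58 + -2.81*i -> [-3.58, -6.39, -9.2, -12.01, -14.82]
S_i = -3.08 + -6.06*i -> [-3.08, -9.14, -15.2, -21.26, -27.32]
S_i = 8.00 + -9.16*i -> [8.0, -1.16, -10.32, -19.48, -28.64]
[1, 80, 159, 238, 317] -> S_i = 1 + 79*i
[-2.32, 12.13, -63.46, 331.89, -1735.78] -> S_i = -2.32*(-5.23)^i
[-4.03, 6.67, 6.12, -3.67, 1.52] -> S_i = Random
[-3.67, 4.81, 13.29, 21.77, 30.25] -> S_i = -3.67 + 8.48*i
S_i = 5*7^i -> [5, 35, 245, 1715, 12005]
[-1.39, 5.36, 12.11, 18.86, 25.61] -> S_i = -1.39 + 6.75*i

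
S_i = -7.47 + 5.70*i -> [-7.47, -1.77, 3.93, 9.63, 15.33]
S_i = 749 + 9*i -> [749, 758, 767, 776, 785]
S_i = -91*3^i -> [-91, -273, -819, -2457, -7371]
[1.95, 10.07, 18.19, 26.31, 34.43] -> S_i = 1.95 + 8.12*i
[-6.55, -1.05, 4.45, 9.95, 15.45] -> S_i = -6.55 + 5.50*i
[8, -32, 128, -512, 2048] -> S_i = 8*-4^i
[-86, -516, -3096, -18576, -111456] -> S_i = -86*6^i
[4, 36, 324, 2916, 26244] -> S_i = 4*9^i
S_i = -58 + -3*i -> [-58, -61, -64, -67, -70]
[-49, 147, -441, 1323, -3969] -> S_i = -49*-3^i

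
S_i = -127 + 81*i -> [-127, -46, 35, 116, 197]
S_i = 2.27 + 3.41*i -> [2.27, 5.68, 9.09, 12.5, 15.91]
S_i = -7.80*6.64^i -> [-7.8, -51.79, -343.9, -2283.49, -15162.36]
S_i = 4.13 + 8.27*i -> [4.13, 12.4, 20.67, 28.94, 37.21]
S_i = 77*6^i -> [77, 462, 2772, 16632, 99792]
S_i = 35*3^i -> [35, 105, 315, 945, 2835]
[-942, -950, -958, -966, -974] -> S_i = -942 + -8*i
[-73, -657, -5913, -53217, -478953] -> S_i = -73*9^i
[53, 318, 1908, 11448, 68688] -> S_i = 53*6^i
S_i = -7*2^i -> [-7, -14, -28, -56, -112]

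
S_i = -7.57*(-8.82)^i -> [-7.57, 66.77, -588.89, 5194.0, -45811.05]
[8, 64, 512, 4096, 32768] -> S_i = 8*8^i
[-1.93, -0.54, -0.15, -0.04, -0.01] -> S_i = -1.93*0.28^i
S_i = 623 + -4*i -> [623, 619, 615, 611, 607]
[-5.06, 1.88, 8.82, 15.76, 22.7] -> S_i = -5.06 + 6.94*i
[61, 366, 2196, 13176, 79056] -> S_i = 61*6^i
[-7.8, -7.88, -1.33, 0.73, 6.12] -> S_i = Random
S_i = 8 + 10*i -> [8, 18, 28, 38, 48]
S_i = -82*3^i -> [-82, -246, -738, -2214, -6642]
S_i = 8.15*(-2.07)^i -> [8.15, -16.87, 34.92, -72.29, 149.64]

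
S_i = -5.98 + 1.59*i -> [-5.98, -4.39, -2.8, -1.21, 0.38]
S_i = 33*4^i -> [33, 132, 528, 2112, 8448]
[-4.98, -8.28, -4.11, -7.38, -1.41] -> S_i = Random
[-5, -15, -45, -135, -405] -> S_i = -5*3^i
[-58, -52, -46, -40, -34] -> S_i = -58 + 6*i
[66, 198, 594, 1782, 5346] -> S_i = 66*3^i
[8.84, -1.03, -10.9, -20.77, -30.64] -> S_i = 8.84 + -9.87*i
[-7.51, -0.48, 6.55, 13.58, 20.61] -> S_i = -7.51 + 7.03*i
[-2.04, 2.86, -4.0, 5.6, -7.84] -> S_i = -2.04*(-1.40)^i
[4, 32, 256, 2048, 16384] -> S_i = 4*8^i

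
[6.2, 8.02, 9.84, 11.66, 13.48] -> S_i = 6.20 + 1.82*i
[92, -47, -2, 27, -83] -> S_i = Random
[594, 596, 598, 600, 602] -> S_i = 594 + 2*i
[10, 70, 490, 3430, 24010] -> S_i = 10*7^i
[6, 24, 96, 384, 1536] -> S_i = 6*4^i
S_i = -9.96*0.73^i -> [-9.96, -7.27, -5.31, -3.87, -2.83]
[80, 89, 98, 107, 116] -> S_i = 80 + 9*i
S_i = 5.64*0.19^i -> [5.64, 1.07, 0.2, 0.04, 0.01]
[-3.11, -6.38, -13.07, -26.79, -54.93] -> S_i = -3.11*2.05^i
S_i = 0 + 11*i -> [0, 11, 22, 33, 44]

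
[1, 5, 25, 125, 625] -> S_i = 1*5^i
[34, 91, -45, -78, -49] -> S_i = Random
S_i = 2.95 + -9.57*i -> [2.95, -6.62, -16.19, -25.76, -35.33]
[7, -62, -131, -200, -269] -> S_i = 7 + -69*i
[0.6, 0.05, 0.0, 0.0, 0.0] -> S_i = 0.60*0.09^i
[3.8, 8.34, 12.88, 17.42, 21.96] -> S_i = 3.80 + 4.54*i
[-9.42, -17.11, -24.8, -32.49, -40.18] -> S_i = -9.42 + -7.69*i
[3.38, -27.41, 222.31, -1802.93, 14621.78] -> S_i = 3.38*(-8.11)^i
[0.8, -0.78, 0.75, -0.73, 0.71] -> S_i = 0.80*(-0.97)^i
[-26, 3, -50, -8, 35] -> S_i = Random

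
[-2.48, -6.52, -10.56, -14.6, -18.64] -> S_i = -2.48 + -4.04*i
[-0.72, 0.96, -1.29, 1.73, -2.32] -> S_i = -0.72*(-1.34)^i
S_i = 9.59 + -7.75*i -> [9.59, 1.84, -5.91, -13.66, -21.41]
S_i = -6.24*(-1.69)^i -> [-6.24, 10.55, -17.82, 30.12, -50.9]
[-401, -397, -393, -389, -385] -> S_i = -401 + 4*i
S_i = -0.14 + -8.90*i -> [-0.14, -9.04, -17.94, -26.84, -35.74]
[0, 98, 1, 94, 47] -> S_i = Random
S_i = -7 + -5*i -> [-7, -12, -17, -22, -27]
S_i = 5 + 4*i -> [5, 9, 13, 17, 21]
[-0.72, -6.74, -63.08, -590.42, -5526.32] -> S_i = -0.72*9.36^i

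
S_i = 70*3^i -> [70, 210, 630, 1890, 5670]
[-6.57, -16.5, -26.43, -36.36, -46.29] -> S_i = -6.57 + -9.93*i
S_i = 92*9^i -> [92, 828, 7452, 67068, 603612]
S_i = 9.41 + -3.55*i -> [9.41, 5.86, 2.31, -1.24, -4.79]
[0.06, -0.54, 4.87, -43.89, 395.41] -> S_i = 0.06*(-9.01)^i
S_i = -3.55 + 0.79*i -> [-3.55, -2.76, -1.97, -1.18, -0.39]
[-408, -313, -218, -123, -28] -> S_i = -408 + 95*i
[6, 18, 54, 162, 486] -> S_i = 6*3^i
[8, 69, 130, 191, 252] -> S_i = 8 + 61*i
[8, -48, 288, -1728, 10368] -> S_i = 8*-6^i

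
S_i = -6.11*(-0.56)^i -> [-6.11, 3.42, -1.92, 1.07, -0.6]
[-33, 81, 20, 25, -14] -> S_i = Random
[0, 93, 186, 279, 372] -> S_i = 0 + 93*i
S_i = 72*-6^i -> [72, -432, 2592, -15552, 93312]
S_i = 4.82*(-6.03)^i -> [4.82, -29.06, 175.26, -1056.82, 6372.59]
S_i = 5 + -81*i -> [5, -76, -157, -238, -319]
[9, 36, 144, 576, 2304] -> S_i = 9*4^i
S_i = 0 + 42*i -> [0, 42, 84, 126, 168]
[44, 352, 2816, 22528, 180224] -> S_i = 44*8^i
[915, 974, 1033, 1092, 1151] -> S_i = 915 + 59*i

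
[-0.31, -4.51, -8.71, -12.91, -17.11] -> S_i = -0.31 + -4.20*i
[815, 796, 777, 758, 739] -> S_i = 815 + -19*i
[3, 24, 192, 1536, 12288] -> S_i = 3*8^i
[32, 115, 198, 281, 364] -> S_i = 32 + 83*i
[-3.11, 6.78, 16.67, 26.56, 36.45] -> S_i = -3.11 + 9.89*i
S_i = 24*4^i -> [24, 96, 384, 1536, 6144]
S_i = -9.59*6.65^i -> [-9.59, -63.77, -424.09, -2820.22, -18754.49]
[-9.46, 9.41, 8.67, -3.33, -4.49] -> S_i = Random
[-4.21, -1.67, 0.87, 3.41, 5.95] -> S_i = -4.21 + 2.54*i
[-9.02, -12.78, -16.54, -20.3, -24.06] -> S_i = -9.02 + -3.76*i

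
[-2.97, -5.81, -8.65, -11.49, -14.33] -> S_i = -2.97 + -2.84*i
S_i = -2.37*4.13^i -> [-2.37, -9.79, -40.42, -166.95, -689.52]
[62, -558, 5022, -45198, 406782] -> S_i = 62*-9^i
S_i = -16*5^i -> [-16, -80, -400, -2000, -10000]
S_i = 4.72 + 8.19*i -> [4.72, 12.91, 21.1, 29.29, 37.48]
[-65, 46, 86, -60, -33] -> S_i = Random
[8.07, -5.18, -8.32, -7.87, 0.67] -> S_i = Random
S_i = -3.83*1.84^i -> [-3.83, -7.05, -12.97, -23.86, -43.9]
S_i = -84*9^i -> [-84, -756, -6804, -61236, -551124]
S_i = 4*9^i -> [4, 36, 324, 2916, 26244]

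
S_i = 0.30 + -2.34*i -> [0.3, -2.04, -4.38, -6.72, -9.06]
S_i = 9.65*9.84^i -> [9.65, 94.96, 934.37, 9194.17, 90470.65]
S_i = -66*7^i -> [-66, -462, -3234, -22638, -158466]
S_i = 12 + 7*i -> [12, 19, 26, 33, 40]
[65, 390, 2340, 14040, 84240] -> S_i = 65*6^i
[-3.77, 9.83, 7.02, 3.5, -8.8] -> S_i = Random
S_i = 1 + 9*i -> [1, 10, 19, 28, 37]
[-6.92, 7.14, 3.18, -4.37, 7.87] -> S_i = Random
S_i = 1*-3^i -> [1, -3, 9, -27, 81]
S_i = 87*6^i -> [87, 522, 3132, 18792, 112752]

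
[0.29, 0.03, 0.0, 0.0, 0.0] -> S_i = 0.29*0.10^i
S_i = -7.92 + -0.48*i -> [-7.92, -8.4, -8.88, -9.36, -9.84]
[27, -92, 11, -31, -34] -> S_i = Random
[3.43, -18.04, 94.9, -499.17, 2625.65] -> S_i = 3.43*(-5.26)^i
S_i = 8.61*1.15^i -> [8.61, 9.9, 11.39, 13.09, 15.06]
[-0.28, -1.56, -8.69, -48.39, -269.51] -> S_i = -0.28*5.57^i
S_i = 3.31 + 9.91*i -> [3.31, 13.22, 23.13, 33.04, 42.95]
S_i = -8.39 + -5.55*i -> [-8.39, -13.94, -19.49, -25.04, -30.59]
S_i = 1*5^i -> [1, 5, 25, 125, 625]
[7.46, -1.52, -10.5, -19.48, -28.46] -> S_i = 7.46 + -8.98*i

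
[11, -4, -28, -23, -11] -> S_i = Random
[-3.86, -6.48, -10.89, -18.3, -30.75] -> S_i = -3.86*1.68^i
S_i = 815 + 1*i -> [815, 816, 817, 818, 819]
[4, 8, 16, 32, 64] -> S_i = 4*2^i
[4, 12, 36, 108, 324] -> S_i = 4*3^i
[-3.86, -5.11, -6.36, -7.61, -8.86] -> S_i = -3.86 + -1.25*i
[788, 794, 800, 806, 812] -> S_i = 788 + 6*i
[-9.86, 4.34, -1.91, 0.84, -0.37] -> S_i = -9.86*(-0.44)^i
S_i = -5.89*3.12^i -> [-5.89, -18.38, -57.34, -178.89, -558.13]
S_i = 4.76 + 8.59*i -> [4.76, 13.35, 21.94, 30.53, 39.12]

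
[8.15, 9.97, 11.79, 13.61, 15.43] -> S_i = 8.15 + 1.82*i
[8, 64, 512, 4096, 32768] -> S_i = 8*8^i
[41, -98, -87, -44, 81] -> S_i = Random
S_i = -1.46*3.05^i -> [-1.46, -4.45, -13.58, -41.42, -126.34]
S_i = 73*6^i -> [73, 438, 2628, 15768, 94608]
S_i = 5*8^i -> [5, 40, 320, 2560, 20480]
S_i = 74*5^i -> [74, 370, 1850, 9250, 46250]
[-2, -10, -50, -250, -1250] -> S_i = -2*5^i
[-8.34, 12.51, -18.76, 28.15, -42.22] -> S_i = -8.34*(-1.50)^i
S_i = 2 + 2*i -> [2, 4, 6, 8, 10]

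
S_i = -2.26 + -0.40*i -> [-2.26, -2.66, -3.06, -3.46, -3.86]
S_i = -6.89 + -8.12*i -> [-6.89, -15.01, -23.13, -31.25, -39.37]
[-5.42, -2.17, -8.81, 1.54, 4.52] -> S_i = Random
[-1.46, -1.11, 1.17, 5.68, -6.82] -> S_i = Random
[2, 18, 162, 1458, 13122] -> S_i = 2*9^i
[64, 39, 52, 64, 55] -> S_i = Random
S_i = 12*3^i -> [12, 36, 108, 324, 972]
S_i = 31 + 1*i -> [31, 32, 33, 34, 35]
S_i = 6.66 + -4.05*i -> [6.66, 2.61, -1.44, -5.49, -9.54]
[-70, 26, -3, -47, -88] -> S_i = Random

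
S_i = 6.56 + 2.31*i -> [6.56, 8.87, 11.18, 13.49, 15.8]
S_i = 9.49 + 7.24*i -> [9.49, 16.73, 23.97, 31.21, 38.45]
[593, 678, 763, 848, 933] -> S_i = 593 + 85*i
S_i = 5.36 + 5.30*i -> [5.36, 10.66, 15.96, 21.26, 26.56]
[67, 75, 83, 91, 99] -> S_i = 67 + 8*i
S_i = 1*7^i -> [1, 7, 49, 343, 2401]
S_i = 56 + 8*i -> [56, 64, 72, 80, 88]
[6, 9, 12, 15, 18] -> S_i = 6 + 3*i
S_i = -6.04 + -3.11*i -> [-6.04, -9.15, -12.26, -15.37, -18.48]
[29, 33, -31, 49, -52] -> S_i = Random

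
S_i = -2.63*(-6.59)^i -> [-2.63, 17.33, -114.22, 752.68, -4960.18]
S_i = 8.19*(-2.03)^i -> [8.19, -16.63, 33.75, -68.51, 139.08]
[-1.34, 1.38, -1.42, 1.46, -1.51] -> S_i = -1.34*(-1.03)^i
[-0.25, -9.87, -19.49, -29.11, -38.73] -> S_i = -0.25 + -9.62*i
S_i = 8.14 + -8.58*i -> [8.14, -0.44, -9.02, -17.6, -26.18]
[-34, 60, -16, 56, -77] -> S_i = Random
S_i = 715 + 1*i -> [715, 716, 717, 718, 719]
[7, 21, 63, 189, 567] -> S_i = 7*3^i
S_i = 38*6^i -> [38, 228, 1368, 8208, 49248]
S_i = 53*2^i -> [53, 106, 212, 424, 848]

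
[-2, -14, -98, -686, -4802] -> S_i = -2*7^i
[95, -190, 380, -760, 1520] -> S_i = 95*-2^i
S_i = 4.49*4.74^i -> [4.49, 21.28, 100.88, 478.17, 2266.52]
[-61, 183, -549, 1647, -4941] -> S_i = -61*-3^i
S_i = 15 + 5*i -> [15, 20, 25, 30, 35]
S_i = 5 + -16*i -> [5, -11, -27, -43, -59]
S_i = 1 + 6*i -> [1, 7, 13, 19, 25]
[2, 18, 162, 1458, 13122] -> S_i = 2*9^i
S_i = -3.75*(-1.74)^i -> [-3.75, 6.52, -11.35, 19.76, -34.37]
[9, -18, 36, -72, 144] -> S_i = 9*-2^i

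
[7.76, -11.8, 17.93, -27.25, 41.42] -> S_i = 7.76*(-1.52)^i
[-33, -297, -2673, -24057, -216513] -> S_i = -33*9^i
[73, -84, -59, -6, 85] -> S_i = Random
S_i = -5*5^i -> [-5, -25, -125, -625, -3125]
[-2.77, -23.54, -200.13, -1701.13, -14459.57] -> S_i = -2.77*8.50^i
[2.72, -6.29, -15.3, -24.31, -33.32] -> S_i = 2.72 + -9.01*i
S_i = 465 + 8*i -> [465, 473, 481, 489, 497]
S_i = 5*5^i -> [5, 25, 125, 625, 3125]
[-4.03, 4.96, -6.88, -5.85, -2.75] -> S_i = Random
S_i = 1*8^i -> [1, 8, 64, 512, 4096]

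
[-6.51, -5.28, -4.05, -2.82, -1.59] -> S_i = -6.51 + 1.23*i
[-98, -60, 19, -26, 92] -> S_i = Random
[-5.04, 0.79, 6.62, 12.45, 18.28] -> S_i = -5.04 + 5.83*i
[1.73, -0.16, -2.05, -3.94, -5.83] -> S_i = 1.73 + -1.89*i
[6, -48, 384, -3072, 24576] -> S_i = 6*-8^i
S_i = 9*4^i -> [9, 36, 144, 576, 2304]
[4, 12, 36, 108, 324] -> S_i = 4*3^i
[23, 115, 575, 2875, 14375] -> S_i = 23*5^i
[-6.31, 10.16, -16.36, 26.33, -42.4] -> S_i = -6.31*(-1.61)^i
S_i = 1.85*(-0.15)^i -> [1.85, -0.28, 0.04, -0.01, 0.0]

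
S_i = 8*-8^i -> [8, -64, 512, -4096, 32768]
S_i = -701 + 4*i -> [-701, -697, -693, -689, -685]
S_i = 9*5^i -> [9, 45, 225, 1125, 5625]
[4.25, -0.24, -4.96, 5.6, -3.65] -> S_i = Random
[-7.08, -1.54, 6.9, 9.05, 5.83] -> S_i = Random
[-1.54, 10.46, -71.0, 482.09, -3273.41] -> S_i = -1.54*(-6.79)^i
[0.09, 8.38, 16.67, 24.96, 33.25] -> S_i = 0.09 + 8.29*i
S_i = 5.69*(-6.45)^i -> [5.69, -36.7, 236.72, -1526.83, 9848.07]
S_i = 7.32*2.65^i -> [7.32, 19.4, 51.4, 136.22, 360.99]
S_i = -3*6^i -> [-3, -18, -108, -648, -3888]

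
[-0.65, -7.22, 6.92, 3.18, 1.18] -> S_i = Random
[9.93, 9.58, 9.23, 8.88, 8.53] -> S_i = 9.93 + -0.35*i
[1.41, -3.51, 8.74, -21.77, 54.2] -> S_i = 1.41*(-2.49)^i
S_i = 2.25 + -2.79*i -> [2.25, -0.54, -3.33, -6.12, -8.91]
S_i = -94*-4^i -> [-94, 376, -1504, 6016, -24064]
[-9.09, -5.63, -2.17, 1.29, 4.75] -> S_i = -9.09 + 3.46*i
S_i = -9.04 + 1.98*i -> [-9.04, -7.06, -5.08, -3.1, -1.12]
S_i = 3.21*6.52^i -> [3.21, 20.93, 136.46, 889.71, 5800.9]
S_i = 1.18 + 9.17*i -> [1.18, 10.35, 19.52, 28.69, 37.86]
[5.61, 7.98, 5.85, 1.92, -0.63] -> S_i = Random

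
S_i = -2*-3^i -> [-2, 6, -18, 54, -162]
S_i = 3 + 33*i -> [3, 36, 69, 102, 135]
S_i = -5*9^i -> [-5, -45, -405, -3645, -32805]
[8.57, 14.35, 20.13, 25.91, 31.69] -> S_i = 8.57 + 5.78*i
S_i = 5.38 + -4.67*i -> [5.38, 0.71, -3.96, -8.63, -13.3]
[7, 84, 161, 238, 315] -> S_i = 7 + 77*i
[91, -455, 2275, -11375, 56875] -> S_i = 91*-5^i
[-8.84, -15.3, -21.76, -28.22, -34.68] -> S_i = -8.84 + -6.46*i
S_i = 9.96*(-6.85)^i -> [9.96, -68.23, 467.35, -3201.33, 21929.14]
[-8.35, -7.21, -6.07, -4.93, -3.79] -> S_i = -8.35 + 1.14*i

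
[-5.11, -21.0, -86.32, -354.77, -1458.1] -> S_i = -5.11*4.11^i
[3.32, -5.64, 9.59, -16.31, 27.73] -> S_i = 3.32*(-1.70)^i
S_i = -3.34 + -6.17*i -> [-3.34, -9.51, -15.68, -21.85, -28.02]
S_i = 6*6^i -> [6, 36, 216, 1296, 7776]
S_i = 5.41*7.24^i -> [5.41, 39.17, 283.58, 2053.11, 14864.54]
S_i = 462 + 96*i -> [462, 558, 654, 750, 846]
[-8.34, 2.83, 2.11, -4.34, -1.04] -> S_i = Random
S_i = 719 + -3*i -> [719, 716, 713, 710, 707]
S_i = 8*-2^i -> [8, -16, 32, -64, 128]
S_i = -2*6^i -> [-2, -12, -72, -432, -2592]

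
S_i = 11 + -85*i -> [11, -74, -159, -244, -329]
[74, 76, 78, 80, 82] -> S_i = 74 + 2*i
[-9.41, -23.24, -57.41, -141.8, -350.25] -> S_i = -9.41*2.47^i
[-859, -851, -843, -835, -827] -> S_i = -859 + 8*i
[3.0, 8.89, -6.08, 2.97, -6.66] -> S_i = Random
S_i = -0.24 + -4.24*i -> [-0.24, -4.48, -8.72, -12.96, -17.2]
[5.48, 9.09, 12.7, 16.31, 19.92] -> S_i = 5.48 + 3.61*i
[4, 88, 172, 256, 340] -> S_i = 4 + 84*i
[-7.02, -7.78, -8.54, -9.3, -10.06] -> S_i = -7.02 + -0.76*i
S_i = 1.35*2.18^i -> [1.35, 2.94, 6.42, 13.99, 30.49]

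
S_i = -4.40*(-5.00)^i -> [-4.4, 22.0, -110.0, 550.0, -2750.0]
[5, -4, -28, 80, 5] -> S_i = Random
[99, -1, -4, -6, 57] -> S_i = Random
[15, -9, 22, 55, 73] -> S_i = Random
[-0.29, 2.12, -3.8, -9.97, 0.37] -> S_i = Random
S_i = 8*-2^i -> [8, -16, 32, -64, 128]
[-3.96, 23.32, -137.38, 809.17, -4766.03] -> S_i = -3.96*(-5.89)^i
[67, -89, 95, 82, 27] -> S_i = Random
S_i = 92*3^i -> [92, 276, 828, 2484, 7452]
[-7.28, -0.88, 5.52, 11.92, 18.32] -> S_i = -7.28 + 6.40*i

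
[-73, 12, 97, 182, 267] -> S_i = -73 + 85*i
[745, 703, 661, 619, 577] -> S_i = 745 + -42*i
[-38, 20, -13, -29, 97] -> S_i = Random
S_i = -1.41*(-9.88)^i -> [-1.41, 13.93, -137.64, 1359.85, -13435.29]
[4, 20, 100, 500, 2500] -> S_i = 4*5^i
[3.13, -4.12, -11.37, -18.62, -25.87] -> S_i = 3.13 + -7.25*i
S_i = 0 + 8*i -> [0, 8, 16, 24, 32]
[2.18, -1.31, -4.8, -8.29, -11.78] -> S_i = 2.18 + -3.49*i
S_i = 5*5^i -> [5, 25, 125, 625, 3125]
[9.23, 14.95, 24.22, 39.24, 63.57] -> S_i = 9.23*1.62^i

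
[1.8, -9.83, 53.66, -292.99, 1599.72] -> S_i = 1.80*(-5.46)^i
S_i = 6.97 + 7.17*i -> [6.97, 14.14, 21.31, 28.48, 35.65]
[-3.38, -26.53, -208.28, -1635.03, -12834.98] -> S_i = -3.38*7.85^i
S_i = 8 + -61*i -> [8, -53, -114, -175, -236]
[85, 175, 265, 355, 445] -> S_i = 85 + 90*i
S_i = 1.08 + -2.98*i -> [1.08, -1.9, -4.88, -7.86, -10.84]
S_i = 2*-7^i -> [2, -14, 98, -686, 4802]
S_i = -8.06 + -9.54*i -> [-8.06, -17.6, -27.14, -36.68, -46.22]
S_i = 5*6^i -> [5, 30, 180, 1080, 6480]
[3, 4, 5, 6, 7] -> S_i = 3 + 1*i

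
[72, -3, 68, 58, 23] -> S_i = Random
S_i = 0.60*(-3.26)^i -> [0.6, -1.96, 6.38, -20.79, 67.77]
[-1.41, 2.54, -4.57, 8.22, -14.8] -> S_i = -1.41*(-1.80)^i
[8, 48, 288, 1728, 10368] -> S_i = 8*6^i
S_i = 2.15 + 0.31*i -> [2.15, 2.46, 2.77, 3.08, 3.39]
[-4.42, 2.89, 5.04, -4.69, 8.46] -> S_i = Random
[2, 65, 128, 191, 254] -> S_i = 2 + 63*i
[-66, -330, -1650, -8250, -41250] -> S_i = -66*5^i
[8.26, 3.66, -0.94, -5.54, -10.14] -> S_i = 8.26 + -4.60*i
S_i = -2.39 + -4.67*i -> [-2.39, -7.06, -11.73, -16.4, -21.07]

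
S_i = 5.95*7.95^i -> [5.95, 47.3, 376.05, 2989.64, 23767.61]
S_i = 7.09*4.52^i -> [7.09, 32.05, 144.85, 654.73, 2959.37]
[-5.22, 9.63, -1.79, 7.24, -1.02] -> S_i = Random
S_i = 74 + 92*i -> [74, 166, 258, 350, 442]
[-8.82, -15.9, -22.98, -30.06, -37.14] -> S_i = -8.82 + -7.08*i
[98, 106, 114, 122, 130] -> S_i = 98 + 8*i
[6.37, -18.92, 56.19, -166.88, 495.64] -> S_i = 6.37*(-2.97)^i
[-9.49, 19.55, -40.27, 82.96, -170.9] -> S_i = -9.49*(-2.06)^i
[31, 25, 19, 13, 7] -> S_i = 31 + -6*i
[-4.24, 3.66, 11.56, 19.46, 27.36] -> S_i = -4.24 + 7.90*i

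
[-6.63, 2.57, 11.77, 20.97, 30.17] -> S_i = -6.63 + 9.20*i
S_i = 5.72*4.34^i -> [5.72, 24.82, 107.74, 467.59, 2029.34]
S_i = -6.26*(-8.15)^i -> [-6.26, 51.02, -415.8, 3388.81, -27618.8]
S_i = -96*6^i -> [-96, -576, -3456, -20736, -124416]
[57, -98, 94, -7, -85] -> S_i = Random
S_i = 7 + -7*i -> [7, 0, -7, -14, -21]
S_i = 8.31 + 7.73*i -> [8.31, 16.04, 23.77, 31.5, 39.23]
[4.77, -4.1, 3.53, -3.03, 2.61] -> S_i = 4.77*(-0.86)^i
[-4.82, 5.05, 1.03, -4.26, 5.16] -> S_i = Random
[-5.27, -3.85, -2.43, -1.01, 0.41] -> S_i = -5.27 + 1.42*i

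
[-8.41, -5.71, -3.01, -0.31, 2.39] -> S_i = -8.41 + 2.70*i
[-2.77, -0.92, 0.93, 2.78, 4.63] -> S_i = -2.77 + 1.85*i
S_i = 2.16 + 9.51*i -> [2.16, 11.67, 21.18, 30.69, 40.2]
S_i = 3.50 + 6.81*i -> [3.5, 10.31, 17.12, 23.93, 30.74]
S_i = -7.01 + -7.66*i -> [-7.01, -14.67, -22.33, -29.99, -37.65]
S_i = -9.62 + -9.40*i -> [-9.62, -19.02, -28.42, -37.82, -47.22]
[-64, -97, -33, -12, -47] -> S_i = Random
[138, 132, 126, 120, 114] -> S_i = 138 + -6*i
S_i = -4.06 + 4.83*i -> [-4.06, 0.77, 5.6, 10.43, 15.26]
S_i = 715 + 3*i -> [715, 718, 721, 724, 727]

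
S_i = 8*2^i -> [8, 16, 32, 64, 128]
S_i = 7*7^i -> [7, 49, 343, 2401, 16807]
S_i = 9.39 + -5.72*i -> [9.39, 3.67, -2.05, -7.77, -13.49]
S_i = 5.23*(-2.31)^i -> [5.23, -12.08, 27.91, -64.47, 148.92]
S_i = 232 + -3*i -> [232, 229, 226, 223, 220]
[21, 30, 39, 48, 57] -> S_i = 21 + 9*i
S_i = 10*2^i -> [10, 20, 40, 80, 160]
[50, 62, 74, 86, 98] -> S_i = 50 + 12*i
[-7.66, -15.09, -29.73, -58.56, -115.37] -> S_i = -7.66*1.97^i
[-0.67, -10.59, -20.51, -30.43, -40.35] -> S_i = -0.67 + -9.92*i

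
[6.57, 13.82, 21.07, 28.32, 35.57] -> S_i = 6.57 + 7.25*i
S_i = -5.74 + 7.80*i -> [-5.74, 2.06, 9.86, 17.66, 25.46]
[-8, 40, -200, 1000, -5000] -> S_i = -8*-5^i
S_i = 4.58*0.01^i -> [4.58, 0.05, 0.0, 0.0, 0.0]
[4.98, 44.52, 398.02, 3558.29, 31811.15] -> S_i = 4.98*8.94^i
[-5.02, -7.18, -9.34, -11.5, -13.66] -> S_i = -5.02 + -2.16*i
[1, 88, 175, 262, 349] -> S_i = 1 + 87*i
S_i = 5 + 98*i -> [5, 103, 201, 299, 397]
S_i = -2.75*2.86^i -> [-2.75, -7.86, -22.49, -64.33, -183.99]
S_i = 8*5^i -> [8, 40, 200, 1000, 5000]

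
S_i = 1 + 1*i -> [1, 2, 3, 4, 5]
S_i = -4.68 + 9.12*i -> [-4.68, 4.44, 13.56, 22.68, 31.8]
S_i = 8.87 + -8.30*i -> [8.87, 0.57, -7.73, -16.03, -24.33]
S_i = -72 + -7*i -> [-72, -79, -86, -93, -100]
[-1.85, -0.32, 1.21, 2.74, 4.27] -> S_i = -1.85 + 1.53*i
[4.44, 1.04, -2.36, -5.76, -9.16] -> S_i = 4.44 + -3.40*i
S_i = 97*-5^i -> [97, -485, 2425, -12125, 60625]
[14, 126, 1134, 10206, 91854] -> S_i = 14*9^i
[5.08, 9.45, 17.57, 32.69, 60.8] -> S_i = 5.08*1.86^i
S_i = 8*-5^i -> [8, -40, 200, -1000, 5000]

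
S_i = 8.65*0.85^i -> [8.65, 7.35, 6.25, 5.31, 4.52]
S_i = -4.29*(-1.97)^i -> [-4.29, 8.45, -16.65, 32.8, -64.61]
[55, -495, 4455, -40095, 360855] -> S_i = 55*-9^i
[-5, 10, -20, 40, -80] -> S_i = -5*-2^i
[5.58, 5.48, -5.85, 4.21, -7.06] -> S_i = Random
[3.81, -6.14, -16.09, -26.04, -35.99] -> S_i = 3.81 + -9.95*i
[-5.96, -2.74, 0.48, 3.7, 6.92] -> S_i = -5.96 + 3.22*i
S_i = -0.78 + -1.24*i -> [-0.78, -2.02, -3.26, -4.5, -5.74]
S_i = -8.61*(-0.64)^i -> [-8.61, 5.51, -3.53, 2.26, -1.44]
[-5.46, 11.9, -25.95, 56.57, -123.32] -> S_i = -5.46*(-2.18)^i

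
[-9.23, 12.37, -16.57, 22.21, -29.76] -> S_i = -9.23*(-1.34)^i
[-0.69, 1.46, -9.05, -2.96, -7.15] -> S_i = Random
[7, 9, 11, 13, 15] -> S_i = 7 + 2*i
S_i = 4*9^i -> [4, 36, 324, 2916, 26244]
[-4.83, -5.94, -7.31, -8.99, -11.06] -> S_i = -4.83*1.23^i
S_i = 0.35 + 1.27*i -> [0.35, 1.62, 2.89, 4.16, 5.43]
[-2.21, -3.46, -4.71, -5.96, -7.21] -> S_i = -2.21 + -1.25*i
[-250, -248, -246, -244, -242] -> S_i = -250 + 2*i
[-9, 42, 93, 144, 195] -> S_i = -9 + 51*i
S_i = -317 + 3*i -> [-317, -314, -311, -308, -305]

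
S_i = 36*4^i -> [36, 144, 576, 2304, 9216]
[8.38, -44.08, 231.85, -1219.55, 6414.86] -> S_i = 8.38*(-5.26)^i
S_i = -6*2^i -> [-6, -12, -24, -48, -96]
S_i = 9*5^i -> [9, 45, 225, 1125, 5625]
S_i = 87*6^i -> [87, 522, 3132, 18792, 112752]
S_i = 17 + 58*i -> [17, 75, 133, 191, 249]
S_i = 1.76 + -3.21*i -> [1.76, -1.45, -4.66, -7.87, -11.08]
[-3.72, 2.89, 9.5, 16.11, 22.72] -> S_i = -3.72 + 6.61*i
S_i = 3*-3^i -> [3, -9, 27, -81, 243]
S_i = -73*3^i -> [-73, -219, -657, -1971, -5913]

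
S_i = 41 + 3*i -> [41, 44, 47, 50, 53]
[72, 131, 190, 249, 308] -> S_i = 72 + 59*i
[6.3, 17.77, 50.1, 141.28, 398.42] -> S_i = 6.30*2.82^i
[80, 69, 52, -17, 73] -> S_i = Random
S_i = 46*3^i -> [46, 138, 414, 1242, 3726]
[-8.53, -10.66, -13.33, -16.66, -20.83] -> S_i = -8.53*1.25^i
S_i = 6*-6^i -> [6, -36, 216, -1296, 7776]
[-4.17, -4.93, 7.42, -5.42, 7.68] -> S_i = Random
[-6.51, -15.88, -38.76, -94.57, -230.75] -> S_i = -6.51*2.44^i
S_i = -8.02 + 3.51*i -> [-8.02, -4.51, -1.0, 2.51, 6.02]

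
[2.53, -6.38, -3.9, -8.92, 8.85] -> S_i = Random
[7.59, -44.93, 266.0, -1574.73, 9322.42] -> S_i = 7.59*(-5.92)^i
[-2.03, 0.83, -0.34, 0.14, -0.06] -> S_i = -2.03*(-0.41)^i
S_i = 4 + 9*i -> [4, 13, 22, 31, 40]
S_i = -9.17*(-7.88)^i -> [-9.17, 72.26, -569.41, 4486.92, -35356.9]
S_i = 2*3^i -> [2, 6, 18, 54, 162]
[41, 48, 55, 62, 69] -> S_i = 41 + 7*i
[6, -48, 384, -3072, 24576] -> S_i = 6*-8^i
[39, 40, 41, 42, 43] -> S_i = 39 + 1*i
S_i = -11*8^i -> [-11, -88, -704, -5632, -45056]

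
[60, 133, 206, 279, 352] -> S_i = 60 + 73*i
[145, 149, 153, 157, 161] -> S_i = 145 + 4*i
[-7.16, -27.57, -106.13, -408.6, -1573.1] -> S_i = -7.16*3.85^i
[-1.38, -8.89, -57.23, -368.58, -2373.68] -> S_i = -1.38*6.44^i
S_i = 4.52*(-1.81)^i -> [4.52, -8.18, 14.81, -26.8, 48.51]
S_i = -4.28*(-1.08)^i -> [-4.28, 4.62, -4.99, 5.39, -5.82]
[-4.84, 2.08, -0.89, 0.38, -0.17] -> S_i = -4.84*(-0.43)^i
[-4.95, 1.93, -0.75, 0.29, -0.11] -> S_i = -4.95*(-0.39)^i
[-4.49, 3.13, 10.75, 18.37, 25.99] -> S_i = -4.49 + 7.62*i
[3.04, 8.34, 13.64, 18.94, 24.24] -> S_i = 3.04 + 5.30*i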